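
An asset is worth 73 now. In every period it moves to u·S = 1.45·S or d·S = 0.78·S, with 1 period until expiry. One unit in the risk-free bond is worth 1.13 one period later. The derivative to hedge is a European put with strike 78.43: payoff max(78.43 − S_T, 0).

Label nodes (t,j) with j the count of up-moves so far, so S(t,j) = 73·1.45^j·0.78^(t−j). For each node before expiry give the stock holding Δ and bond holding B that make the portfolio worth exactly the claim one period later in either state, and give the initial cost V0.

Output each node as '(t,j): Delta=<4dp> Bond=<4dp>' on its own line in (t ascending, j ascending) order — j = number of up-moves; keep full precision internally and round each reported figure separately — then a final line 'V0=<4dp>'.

(0,0): Delta=-0.4394 Bond=41.1577
V0=9.0831

Since d<R<u, set p* = (R−d)/(u−d) = 0.5224; price each node as the discounted p*-expectation of its children.
Terminal values V(1,·): V(1,0)=21.4900, V(1,1)=0.0000
Node (0,0) S=73.0000: V=(p*·0.0000+(1−p*)·21.4900)/1.13=9.0831; Δ=(0.0000−21.4900)/(105.8500−56.9400)=-0.4394; B=V−Δ·S=41.1577
Self-financing check: at every node Δ·S+B equals the discounted successor values.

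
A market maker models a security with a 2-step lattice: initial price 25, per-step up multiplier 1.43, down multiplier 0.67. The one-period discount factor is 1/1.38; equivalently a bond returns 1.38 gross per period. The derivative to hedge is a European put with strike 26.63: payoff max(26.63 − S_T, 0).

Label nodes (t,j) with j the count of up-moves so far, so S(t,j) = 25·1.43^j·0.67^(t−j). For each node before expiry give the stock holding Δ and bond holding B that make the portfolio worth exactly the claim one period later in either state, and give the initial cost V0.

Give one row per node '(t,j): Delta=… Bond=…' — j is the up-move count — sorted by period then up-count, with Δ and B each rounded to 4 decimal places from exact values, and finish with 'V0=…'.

(0,0): Delta=-0.1273 Bond=3.3913
(1,0): Delta=-1.0000 Bond=19.2971
(1,1): Delta=-0.0985 Bond=3.6507
V0=0.2078

The replicating-portfolio and risk-neutral prices coincide; use p* = (1.38−0.67)/(1.43−0.67) = 0.9342 for the latter.
At expiry t=2: V(2,0)=15.4075, V(2,1)=2.6775, V(2,2)=0.0000
(1,0): S=16.7500. Δ = (V_up−V_dn)/(S_up−S_dn) = (2.6775−15.4075)/(23.9525−11.2225) = -1.0000. V = [p*·2.6775 + (1−p*)·15.4075]/1.38 = 2.5471. B = V − Δ·S = 19.2971.
(1,1): S=35.7500. Δ = (V_up−V_dn)/(S_up−S_dn) = (0.0000−2.6775)/(51.1225−23.9525) = -0.0985. V = [p*·0.0000 + (1−p*)·2.6775]/1.38 = 0.1276. B = V − Δ·S = 3.6507.
(0,0): S=25.0000. Δ = (V_up−V_dn)/(S_up−S_dn) = (0.1276−2.5471)/(35.7500−16.7500) = -0.1273. V = [p*·0.1276 + (1−p*)·2.5471]/1.38 = 0.2078. B = V − Δ·S = 3.3913.
Root portfolio cost Δ·25+B reproduces V0=0.2078.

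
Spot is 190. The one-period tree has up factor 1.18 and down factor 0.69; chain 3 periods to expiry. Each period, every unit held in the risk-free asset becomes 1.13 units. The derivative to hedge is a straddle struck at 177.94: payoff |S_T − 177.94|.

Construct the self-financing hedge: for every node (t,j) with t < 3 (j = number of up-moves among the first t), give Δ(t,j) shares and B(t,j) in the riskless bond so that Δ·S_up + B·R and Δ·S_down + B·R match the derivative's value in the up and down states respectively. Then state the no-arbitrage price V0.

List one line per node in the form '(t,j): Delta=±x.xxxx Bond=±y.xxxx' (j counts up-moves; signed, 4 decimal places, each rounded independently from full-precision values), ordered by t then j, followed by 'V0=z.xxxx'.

Under the risk-neutral measure, an up-move has probability p* = (R−d)/(u−d) = 0.8980 and values discount at R = 1.13.
Payoff layer (t=3): V(3,0)=115.5233, V(3,1)=71.1984, V(3,2)=4.6036, V(3,3)=134.2361
  t=2,j=0: stock 90.4590 → up 106.7416 (V=71.1984), down 62.4167 (V=115.5233). Price 67.0100; hedge Δ=-1.0000, bond B=157.4690.
  t=2,j=1: stock 154.6980 → up 182.5436 (V=4.6036), down 106.7416 (V=71.1984). Price 10.0876; hedge Δ=-0.8785, bond B=145.9953.
  t=2,j=2: stock 264.5560 → up 312.1761 (V=134.2361), down 182.5436 (V=4.6036). Price 107.0870; hedge Δ=1.0000, bond B=-157.4690.
  t=1,j=0: stock 131.1000 → up 154.6980 (V=10.0876), down 90.4590 (V=67.0100). Price 14.0673; hedge Δ=-0.8861, bond B=130.2354.
  t=1,j=1: stock 224.2000 → up 264.5560 (V=107.0870), down 154.6980 (V=10.0876). Price 86.0080; hedge Δ=0.8830, bond B=-111.9498.
  t=0,j=0: stock 190.0000 → up 224.2000 (V=86.0080), down 131.1000 (V=14.0673). Price 69.6169; hedge Δ=0.7727, bond B=-77.2009.
Self-financing check: at every node Δ·S+B equals the discounted successor values.

(0,0): Delta=0.7727 Bond=-77.2009
(1,0): Delta=-0.8861 Bond=130.2354
(1,1): Delta=0.8830 Bond=-111.9498
(2,0): Delta=-1.0000 Bond=157.4690
(2,1): Delta=-0.8785 Bond=145.9953
(2,2): Delta=1.0000 Bond=-157.4690
V0=69.6169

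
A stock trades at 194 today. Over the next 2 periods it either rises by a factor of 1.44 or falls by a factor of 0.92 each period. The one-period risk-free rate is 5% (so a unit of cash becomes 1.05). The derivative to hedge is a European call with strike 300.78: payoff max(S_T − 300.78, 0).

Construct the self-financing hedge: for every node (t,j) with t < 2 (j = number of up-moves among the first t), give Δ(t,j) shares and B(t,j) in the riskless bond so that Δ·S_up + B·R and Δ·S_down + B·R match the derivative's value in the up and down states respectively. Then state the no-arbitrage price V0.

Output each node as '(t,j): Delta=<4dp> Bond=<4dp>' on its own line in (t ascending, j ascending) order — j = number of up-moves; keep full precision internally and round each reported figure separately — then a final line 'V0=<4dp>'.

No-arbitrage ⇒ martingale measure with p* = (R−d)/(u−d) = 0.2500.
Payoff layer (t=2): V(2,0)=0.0000, V(2,1)=0.0000, V(2,2)=101.4984
(1,0): S=178.4800. Δ = (V_up−V_dn)/(S_up−S_dn) = (0.0000−0.0000)/(257.0112−164.2016) = 0.0000. V = [p*·0.0000 + (1−p*)·0.0000]/1.05 = 0.0000. B = V − Δ·S = 0.0000.
(1,1): S=279.3600. Δ = (V_up−V_dn)/(S_up−S_dn) = (101.4984−0.0000)/(402.2784−257.0112) = 0.6987. V = [p*·101.4984 + (1−p*)·0.0000]/1.05 = 24.1663. B = V − Δ·S = -171.0229.
(0,0): S=194.0000. Δ = (V_up−V_dn)/(S_up−S_dn) = (24.1663−0.0000)/(279.3600−178.4800) = 0.2396. V = [p*·24.1663 + (1−p*)·0.0000]/1.05 = 5.7539. B = V − Δ·S = -40.7197.
Check: Δ(0,0)·S0 + B(0,0) = 5.7539 = V0.

(0,0): Delta=0.2396 Bond=-40.7197
(1,0): Delta=0.0000 Bond=0.0000
(1,1): Delta=0.6987 Bond=-171.0229
V0=5.7539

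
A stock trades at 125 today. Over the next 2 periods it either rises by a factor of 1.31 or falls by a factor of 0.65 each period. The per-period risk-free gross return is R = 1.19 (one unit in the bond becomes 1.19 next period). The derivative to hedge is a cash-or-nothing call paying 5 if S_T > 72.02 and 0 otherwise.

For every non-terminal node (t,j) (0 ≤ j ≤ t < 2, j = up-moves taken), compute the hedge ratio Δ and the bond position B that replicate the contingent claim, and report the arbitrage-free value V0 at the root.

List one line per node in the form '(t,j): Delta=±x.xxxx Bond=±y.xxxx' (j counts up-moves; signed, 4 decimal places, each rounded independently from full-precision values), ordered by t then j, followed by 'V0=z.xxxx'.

(0,0): Delta=0.0093 Bond=2.2566
(1,0): Delta=0.0932 Bond=-4.1380
(1,1): Delta=0.0000 Bond=4.2017
V0=3.4141

Since d<R<u, set p* = (R−d)/(u−d) = 0.8182; price each node as the discounted p*-expectation of its children.
Payoff layer (t=2): V(2,0)=0.0000, V(2,1)=5.0000, V(2,2)=5.0000
Node (1,0) S=81.2500: V=(p*·5.0000+(1−p*)·0.0000)/1.19=3.4377; Δ=(5.0000−0.0000)/(106.4375−52.8125)=0.0932; B=V−Δ·S=-4.1380
Node (1,1) S=163.7500: V=(p*·5.0000+(1−p*)·5.0000)/1.19=4.2017; Δ=(5.0000−5.0000)/(214.5125−106.4375)=0.0000; B=V−Δ·S=4.2017
Node (0,0) S=125.0000: V=(p*·4.2017+(1−p*)·3.4377)/1.19=3.4141; Δ=(4.2017−3.4377)/(163.7500−81.2500)=0.0093; B=V−Δ·S=2.2566
The time-0 hedge costs 3.4141, which is the no-arbitrage price.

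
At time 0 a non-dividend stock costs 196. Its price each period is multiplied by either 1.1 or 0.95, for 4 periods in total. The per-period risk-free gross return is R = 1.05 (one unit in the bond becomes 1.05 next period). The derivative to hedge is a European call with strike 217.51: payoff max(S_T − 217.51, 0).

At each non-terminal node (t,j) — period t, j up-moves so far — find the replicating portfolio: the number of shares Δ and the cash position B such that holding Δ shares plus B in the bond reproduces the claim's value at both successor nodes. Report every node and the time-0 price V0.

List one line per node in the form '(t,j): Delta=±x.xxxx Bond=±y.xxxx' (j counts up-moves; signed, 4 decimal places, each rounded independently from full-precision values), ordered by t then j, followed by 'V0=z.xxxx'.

No-arbitrage ⇒ martingale measure with p* = (R−d)/(u−d) = 0.6667.
At expiry t=4: V(4,0)=0.0000, V(4,1)=0.0000, V(4,2)=0.0000, V(4,3)=30.3222, V(4,4)=69.4536
  t=3,j=0: stock 168.0455 → up 184.8500 (V=0.0000), down 159.6432 (V=0.0000). Price 0.0000; hedge Δ=0.0000, bond B=0.0000.
  t=3,j=1: stock 194.5790 → up 214.0369 (V=0.0000), down 184.8501 (V=0.0000). Price 0.0000; hedge Δ=0.0000, bond B=0.0000.
  t=3,j=2: stock 225.3020 → up 247.8322 (V=30.3222), down 214.0369 (V=0.0000). Price 19.2522; hedge Δ=0.8972, bond B=-182.8958.
  t=3,j=3: stock 260.8760 → up 286.9636 (V=69.4536), down 247.8322 (V=30.3222). Price 53.7236; hedge Δ=1.0000, bond B=-207.1524.
  t=2,j=0: stock 176.8900 → up 194.5790 (V=0.0000), down 168.0455 (V=0.0000). Price 0.0000; hedge Δ=0.0000, bond B=0.0000.
  t=2,j=1: stock 204.8200 → up 225.3020 (V=19.2522), down 194.5790 (V=0.0000). Price 12.2236; hedge Δ=0.6266, bond B=-116.1243.
  t=2,j=2: stock 237.1600 → up 260.8760 (V=53.7236), down 225.3020 (V=19.2522). Price 40.2220; hedge Δ=0.9690, bond B=-189.5875.
  t=1,j=0: stock 186.2000 → up 204.8200 (V=12.2236), down 176.8900 (V=0.0000). Price 7.7610; hedge Δ=0.4377, bond B=-73.7297.
  t=1,j=1: stock 215.6000 → up 237.1600 (V=40.2220), down 204.8200 (V=12.2236). Price 29.4183; hedge Δ=0.8658, bond B=-157.2379.
  t=0,j=0: stock 196.0000 → up 215.6000 (V=29.4183), down 186.2000 (V=7.7610). Price 21.1421; hedge Δ=0.7366, bond B=-123.2398.
Each (Δ,B) replicates both successor values, so the strategy is self-financing and V0 is arbitrage-free.

(0,0): Delta=0.7366 Bond=-123.2398
(1,0): Delta=0.4377 Bond=-73.7297
(1,1): Delta=0.8658 Bond=-157.2379
(2,0): Delta=0.0000 Bond=0.0000
(2,1): Delta=0.6266 Bond=-116.1243
(2,2): Delta=0.9690 Bond=-189.5875
(3,0): Delta=0.0000 Bond=0.0000
(3,1): Delta=0.0000 Bond=0.0000
(3,2): Delta=0.8972 Bond=-182.8958
(3,3): Delta=1.0000 Bond=-207.1524
V0=21.1421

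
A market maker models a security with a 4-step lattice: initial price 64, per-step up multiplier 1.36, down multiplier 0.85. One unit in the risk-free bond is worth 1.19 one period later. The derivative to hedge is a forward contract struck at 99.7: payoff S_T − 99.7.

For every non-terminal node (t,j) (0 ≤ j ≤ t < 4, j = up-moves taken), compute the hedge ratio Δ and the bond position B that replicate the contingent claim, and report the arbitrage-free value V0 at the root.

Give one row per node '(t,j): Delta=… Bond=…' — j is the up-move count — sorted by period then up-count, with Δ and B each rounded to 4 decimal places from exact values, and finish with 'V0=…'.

(0,0): Delta=1.0000 Bond=-49.7173
(1,0): Delta=1.0000 Bond=-59.1636
(1,1): Delta=1.0000 Bond=-59.1636
(2,0): Delta=1.0000 Bond=-70.4046
(2,1): Delta=1.0000 Bond=-70.4046
(2,2): Delta=1.0000 Bond=-70.4046
(3,0): Delta=1.0000 Bond=-83.7815
(3,1): Delta=1.0000 Bond=-83.7815
(3,2): Delta=1.0000 Bond=-83.7815
(3,3): Delta=1.0000 Bond=-83.7815
V0=14.2827

Under the risk-neutral measure, an up-move has probability p* = (R−d)/(u−d) = 0.6667 and values discount at R = 1.19.
Payoff layer (t=4): V(4,0)=-66.2916, V(4,1)=-46.2466, V(4,2)=-14.1745, V(4,3)=37.1408, V(4,4)=119.2453
Node (3,0) S=39.3040: V=(p*·-46.2466+(1−p*)·-66.2916)/1.19=-44.4775; Δ=(-46.2466−-66.2916)/(53.4534−33.4084)=1.0000; B=V−Δ·S=-83.7815
Node (3,1) S=62.8864: V=(p*·-14.1745+(1−p*)·-46.2466)/1.19=-20.8951; Δ=(-14.1745−-46.2466)/(85.5255−53.4534)=1.0000; B=V−Δ·S=-83.7815
Node (3,2) S=100.6182: V=(p*·37.1408+(1−p*)·-14.1745)/1.19=16.8367; Δ=(37.1408−-14.1745)/(136.8408−85.5255)=1.0000; B=V−Δ·S=-83.7815
Node (3,3) S=160.9892: V=(p*·119.2453+(1−p*)·37.1408)/1.19=77.2077; Δ=(119.2453−37.1408)/(218.9453−136.8408)=1.0000; B=V−Δ·S=-83.7815
Node (2,0) S=46.2400: V=(p*·-20.8951+(1−p*)·-44.4775)/1.19=-24.1646; Δ=(-20.8951−-44.4775)/(62.8864−39.3040)=1.0000; B=V−Δ·S=-70.4046
Node (2,1) S=73.9840: V=(p*·16.8367+(1−p*)·-20.8951)/1.19=3.5794; Δ=(16.8367−-20.8951)/(100.6182−62.8864)=1.0000; B=V−Δ·S=-70.4046
Node (2,2) S=118.3744: V=(p*·77.2077+(1−p*)·16.8367)/1.19=47.9698; Δ=(77.2077−16.8367)/(160.9892−100.6182)=1.0000; B=V−Δ·S=-70.4046
Node (1,0) S=54.4000: V=(p*·3.5794+(1−p*)·-24.1646)/1.19=-4.7636; Δ=(3.5794−-24.1646)/(73.9840−46.2400)=1.0000; B=V−Δ·S=-59.1636
Node (1,1) S=87.0400: V=(p*·47.9698+(1−p*)·3.5794)/1.19=27.8764; Δ=(47.9698−3.5794)/(118.3744−73.9840)=1.0000; B=V−Δ·S=-59.1636
Node (0,0) S=64.0000: V=(p*·27.8764+(1−p*)·-4.7636)/1.19=14.2827; Δ=(27.8764−-4.7636)/(87.0400−54.4000)=1.0000; B=V−Δ·S=-49.7173
Self-financing check: at every node Δ·S+B equals the discounted successor values.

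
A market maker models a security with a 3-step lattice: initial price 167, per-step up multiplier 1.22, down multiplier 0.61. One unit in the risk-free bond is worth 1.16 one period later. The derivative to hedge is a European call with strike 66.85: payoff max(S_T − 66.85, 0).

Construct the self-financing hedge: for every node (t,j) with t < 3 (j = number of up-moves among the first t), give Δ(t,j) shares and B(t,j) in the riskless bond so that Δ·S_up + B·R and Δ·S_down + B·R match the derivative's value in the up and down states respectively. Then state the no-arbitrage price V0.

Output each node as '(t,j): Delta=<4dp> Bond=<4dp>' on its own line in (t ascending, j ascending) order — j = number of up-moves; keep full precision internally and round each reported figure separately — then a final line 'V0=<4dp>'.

(0,0): Delta=0.9980 Bond=-42.4692
(1,0): Delta=0.9605 Bond=-45.4489
(1,1): Delta=1.0000 Bond=-49.6804
(2,0): Delta=0.2364 Bond=-7.7256
(2,1): Delta=1.0000 Bond=-57.6293
(2,2): Delta=1.0000 Bond=-57.6293
V0=124.1897

Since d<R<u, set p* = (R−d)/(u−d) = 0.9016; price each node as the discounted p*-expectation of its children.
At expiry t=3: V(3,0)=0.0000, V(3,1)=8.9617, V(3,2)=84.7733, V(3,3)=236.3966
  t=2,j=0: stock 62.1407 → up 75.8117 (V=8.9617), down 37.9058 (V=0.0000). Price 6.9657; hedge Δ=0.2364, bond B=-7.7256.
  t=2,j=1: stock 124.2814 → up 151.6233 (V=84.7733), down 75.8117 (V=8.9617). Price 66.6521; hedge Δ=1.0000, bond B=-57.6293.
  t=2,j=2: stock 248.5628 → up 303.2466 (V=236.3966), down 151.6233 (V=84.7733). Price 190.9335; hedge Δ=1.0000, bond B=-57.6293.
  t=1,j=0: stock 101.8700 → up 124.2814 (V=66.6521), down 62.1407 (V=6.9657). Price 52.3977; hedge Δ=0.9605, bond B=-45.4489.
  t=1,j=1: stock 203.7400 → up 248.5628 (V=190.9335), down 124.2814 (V=66.6521). Price 154.0596; hedge Δ=1.0000, bond B=-49.6804.
  t=0,j=0: stock 167.0000 → up 203.7400 (V=154.0596), down 101.8700 (V=52.3977). Price 124.1897; hedge Δ=0.9980, bond B=-42.4692.
The time-0 hedge costs 124.1897, which is the no-arbitrage price.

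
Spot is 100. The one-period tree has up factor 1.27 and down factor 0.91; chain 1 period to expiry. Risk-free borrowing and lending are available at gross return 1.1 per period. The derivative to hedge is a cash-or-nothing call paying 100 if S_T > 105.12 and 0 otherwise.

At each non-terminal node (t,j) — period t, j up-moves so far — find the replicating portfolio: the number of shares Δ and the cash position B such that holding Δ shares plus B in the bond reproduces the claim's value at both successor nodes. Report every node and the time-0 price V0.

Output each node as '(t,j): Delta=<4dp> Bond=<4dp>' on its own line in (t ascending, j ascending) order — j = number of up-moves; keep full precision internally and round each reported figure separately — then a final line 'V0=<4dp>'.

Since d<R<u, set p* = (R−d)/(u−d) = 0.5278; price each node as the discounted p*-expectation of its children.
Payoff layer (t=1): V(1,0)=0.0000, V(1,1)=100.0000
  t=0,j=0: stock 100.0000 → up 127.0000 (V=100.0000), down 91.0000 (V=0.0000). Price 47.9798; hedge Δ=2.7778, bond B=-229.7980.
Check: Δ(0,0)·S0 + B(0,0) = 47.9798 = V0.

(0,0): Delta=2.7778 Bond=-229.7980
V0=47.9798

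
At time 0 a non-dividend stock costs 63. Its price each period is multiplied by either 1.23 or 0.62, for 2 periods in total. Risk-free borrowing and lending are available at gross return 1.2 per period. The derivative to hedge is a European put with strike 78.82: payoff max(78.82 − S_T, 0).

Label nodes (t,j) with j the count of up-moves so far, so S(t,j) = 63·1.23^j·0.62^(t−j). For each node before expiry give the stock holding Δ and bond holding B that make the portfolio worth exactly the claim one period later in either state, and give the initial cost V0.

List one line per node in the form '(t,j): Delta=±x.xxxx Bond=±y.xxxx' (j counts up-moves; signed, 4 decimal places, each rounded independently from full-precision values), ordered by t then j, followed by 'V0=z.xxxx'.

No-arbitrage ⇒ martingale measure with p* = (R−d)/(u−d) = 0.9508.
Payoff layer (t=2): V(2,0)=54.6028, V(2,1)=30.7762, V(2,2)=0.0000
(1,0): S=39.0600. Δ = (V_up−V_dn)/(S_up−S_dn) = (30.7762−54.6028)/(48.0438−24.2172) = -1.0000. V = [p*·30.7762 + (1−p*)·54.6028]/1.2 = 26.6233. B = V − Δ·S = 65.6833.
(1,1): S=77.4900. Δ = (V_up−V_dn)/(S_up−S_dn) = (0.0000−30.7762)/(95.3127−48.0438) = -0.6511. V = [p*·0.0000 + (1−p*)·30.7762]/1.2 = 1.2613. B = V − Δ·S = 51.7141.
(0,0): S=63.0000. Δ = (V_up−V_dn)/(S_up−S_dn) = (1.2613−26.6233)/(77.4900−39.0600) = -0.6600. V = [p*·1.2613 + (1−p*)·26.6233]/1.2 = 2.0905. B = V − Δ·S = 43.6676.
Check: Δ(0,0)·S0 + B(0,0) = 2.0905 = V0.

(0,0): Delta=-0.6600 Bond=43.6676
(1,0): Delta=-1.0000 Bond=65.6833
(1,1): Delta=-0.6511 Bond=51.7141
V0=2.0905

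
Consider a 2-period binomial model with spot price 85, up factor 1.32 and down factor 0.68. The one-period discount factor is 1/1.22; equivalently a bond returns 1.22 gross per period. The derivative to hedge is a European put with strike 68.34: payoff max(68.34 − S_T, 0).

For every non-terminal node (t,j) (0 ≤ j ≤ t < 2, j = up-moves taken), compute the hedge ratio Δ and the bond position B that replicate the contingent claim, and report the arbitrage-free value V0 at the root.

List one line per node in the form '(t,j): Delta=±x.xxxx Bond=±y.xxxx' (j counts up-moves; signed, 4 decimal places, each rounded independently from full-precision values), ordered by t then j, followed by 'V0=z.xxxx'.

No-arbitrage ⇒ martingale measure with p* = (R−d)/(u−d) = 0.8437.
Terminal payoffs: V(2,0)=29.0360, V(2,1)=0.0000, V(2,2)=0.0000
Node (1,0) S=57.8000: V=(p*·0.0000+(1−p*)·29.0360)/1.22=3.7188; Δ=(0.0000−29.0360)/(76.2960−39.3040)=-0.7849; B=V−Δ·S=49.0875
Node (1,1) S=112.2000: V=(p*·0.0000+(1−p*)·0.0000)/1.22=0.0000; Δ=(0.0000−0.0000)/(148.1040−76.2960)=0.0000; B=V−Δ·S=0.0000
Node (0,0) S=85.0000: V=(p*·0.0000+(1−p*)·3.7188)/1.22=0.4763; Δ=(0.0000−3.7188)/(112.2000−57.8000)=-0.0684; B=V−Δ·S=6.2868
The time-0 hedge costs 0.4763, which is the no-arbitrage price.

(0,0): Delta=-0.0684 Bond=6.2868
(1,0): Delta=-0.7849 Bond=49.0875
(1,1): Delta=0.0000 Bond=0.0000
V0=0.4763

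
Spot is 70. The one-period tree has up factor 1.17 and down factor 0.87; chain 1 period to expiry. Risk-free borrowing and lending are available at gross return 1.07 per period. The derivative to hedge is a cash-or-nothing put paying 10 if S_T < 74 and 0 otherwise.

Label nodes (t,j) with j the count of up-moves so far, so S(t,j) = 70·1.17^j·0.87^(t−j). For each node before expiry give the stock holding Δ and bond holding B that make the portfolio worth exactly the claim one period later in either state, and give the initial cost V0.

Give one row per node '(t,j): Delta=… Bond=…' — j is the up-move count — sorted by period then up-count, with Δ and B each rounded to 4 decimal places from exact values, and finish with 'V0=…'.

Under the risk-neutral measure, an up-move has probability p* = (R−d)/(u−d) = 0.6667 and values discount at R = 1.07.
At expiry t=1: V(1,0)=10.0000, V(1,1)=0.0000
  t=0,j=0: stock 70.0000 → up 81.9000 (V=0.0000), down 60.9000 (V=10.0000). Price 3.1153; hedge Δ=-0.4762, bond B=36.4486.
Self-financing check: at every node Δ·S+B equals the discounted successor values.

(0,0): Delta=-0.4762 Bond=36.4486
V0=3.1153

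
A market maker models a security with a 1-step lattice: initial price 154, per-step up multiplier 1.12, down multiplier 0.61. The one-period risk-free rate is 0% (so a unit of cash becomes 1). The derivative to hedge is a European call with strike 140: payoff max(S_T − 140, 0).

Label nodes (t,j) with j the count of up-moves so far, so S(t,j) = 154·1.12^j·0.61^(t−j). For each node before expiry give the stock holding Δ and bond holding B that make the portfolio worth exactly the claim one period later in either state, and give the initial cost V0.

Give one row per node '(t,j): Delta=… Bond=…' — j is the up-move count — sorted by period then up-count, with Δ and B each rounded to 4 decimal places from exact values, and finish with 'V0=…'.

Since d<R<u, set p* = (R−d)/(u−d) = 0.7647; price each node as the discounted p*-expectation of its children.
At expiry t=1: V(1,0)=0.0000, V(1,1)=32.4800
Node (0,0) S=154.0000: V=(p*·32.4800+(1−p*)·0.0000)/1=24.8376; Δ=(32.4800−0.0000)/(172.4800−93.9400)=0.4135; B=V−Δ·S=-38.8486
Check: Δ(0,0)·S0 + B(0,0) = 24.8376 = V0.

(0,0): Delta=0.4135 Bond=-38.8486
V0=24.8376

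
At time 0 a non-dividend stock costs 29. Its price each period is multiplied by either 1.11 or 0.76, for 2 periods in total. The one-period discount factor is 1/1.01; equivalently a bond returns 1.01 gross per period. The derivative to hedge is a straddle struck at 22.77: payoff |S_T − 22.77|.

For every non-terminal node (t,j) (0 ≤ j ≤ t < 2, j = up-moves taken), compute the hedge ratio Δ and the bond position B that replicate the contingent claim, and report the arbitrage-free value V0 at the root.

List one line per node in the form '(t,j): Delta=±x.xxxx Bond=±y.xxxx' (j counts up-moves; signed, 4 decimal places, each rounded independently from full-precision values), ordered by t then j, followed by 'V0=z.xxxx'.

(0,0): Delta=0.6645 Bond=-11.6273
(1,0): Delta=-0.5607 Bond=15.2589
(1,1): Delta=1.0000 Bond=-22.5446
V0=7.6421

Under the risk-neutral measure, an up-move has probability p* = (R−d)/(u−d) = 0.7143 and values discount at R = 1.01.
Terminal payoffs: V(2,0)=6.0196, V(2,1)=1.6944, V(2,2)=12.9609
(1,0): S=22.0400. Δ = (V_up−V_dn)/(S_up−S_dn) = (1.6944−6.0196)/(24.4644−16.7504) = -0.5607. V = [p*·1.6944 + (1−p*)·6.0196]/1.01 = 2.9012. B = V − Δ·S = 15.2589.
(1,1): S=32.1900. Δ = (V_up−V_dn)/(S_up−S_dn) = (12.9609−1.6944)/(35.7309−24.4644) = 1.0000. V = [p*·12.9609 + (1−p*)·1.6944]/1.01 = 9.6454. B = V − Δ·S = -22.5446.
(0,0): S=29.0000. Δ = (V_up−V_dn)/(S_up−S_dn) = (9.6454−2.9012)/(32.1900−22.0400) = 0.6645. V = [p*·9.6454 + (1−p*)·2.9012]/1.01 = 7.6421. B = V − Δ·S = -11.6273.
Each (Δ,B) replicates both successor values, so the strategy is self-financing and V0 is arbitrage-free.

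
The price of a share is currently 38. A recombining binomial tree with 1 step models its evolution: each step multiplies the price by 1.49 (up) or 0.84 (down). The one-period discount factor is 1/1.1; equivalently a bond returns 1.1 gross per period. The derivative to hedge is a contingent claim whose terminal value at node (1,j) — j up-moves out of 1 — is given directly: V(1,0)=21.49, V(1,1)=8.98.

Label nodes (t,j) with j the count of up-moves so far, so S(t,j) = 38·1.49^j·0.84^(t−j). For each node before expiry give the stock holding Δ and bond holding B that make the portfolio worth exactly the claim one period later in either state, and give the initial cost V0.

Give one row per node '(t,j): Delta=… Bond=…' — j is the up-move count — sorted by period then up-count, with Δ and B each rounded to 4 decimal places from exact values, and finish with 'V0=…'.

(0,0): Delta=-0.5065 Bond=34.2334
V0=14.9873

No-arbitrage ⇒ martingale measure with p* = (R−d)/(u−d) = 0.4000.
Terminal payoffs: V(1,0)=21.4900, V(1,1)=8.9800
Node (0,0) S=38.0000: V=(p*·8.9800+(1−p*)·21.4900)/1.1=14.9873; Δ=(8.9800−21.4900)/(56.6200−31.9200)=-0.5065; B=V−Δ·S=34.2334
The time-0 hedge costs 14.9873, which is the no-arbitrage price.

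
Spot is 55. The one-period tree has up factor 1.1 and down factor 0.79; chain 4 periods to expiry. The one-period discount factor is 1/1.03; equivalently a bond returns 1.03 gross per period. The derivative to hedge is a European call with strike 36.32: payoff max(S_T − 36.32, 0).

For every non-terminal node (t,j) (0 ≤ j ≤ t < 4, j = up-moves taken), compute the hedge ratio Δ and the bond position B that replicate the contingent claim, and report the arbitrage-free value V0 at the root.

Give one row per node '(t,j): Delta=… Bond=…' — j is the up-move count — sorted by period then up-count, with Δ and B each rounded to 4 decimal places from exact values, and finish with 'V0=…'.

(0,0): Delta=0.9535 Bond=-29.4748
(1,0): Delta=0.8112 Bond=-24.1734
(1,1): Delta=0.9834 Bond=-32.1632
(2,0): Delta=0.3683 Bond=-9.6962
(2,1): Delta=0.9040 Bond=-29.3326
(2,2): Delta=1.0000 Bond=-34.2351
(3,0): Delta=0.0000 Bond=0.0000
(3,1): Delta=0.4454 Bond=-12.8999
(3,2): Delta=1.0000 Bond=-35.2621
(3,3): Delta=1.0000 Bond=-35.2621
V0=22.9702

The replicating-portfolio and risk-neutral prices coincide; use p* = (1.03−0.79)/(1.1−0.79) = 0.7742 for the latter.
At expiry t=4: V(4,0)=0.0000, V(4,1)=0.0000, V(4,2)=5.2139, V(4,3)=21.5120, V(4,4)=44.2055
  t=3,j=0: stock 27.1171 → up 29.8289 (V=0.0000), down 21.4225 (V=0.0000). Price 0.0000; hedge Δ=0.0000, bond B=0.0000.
  t=3,j=1: stock 37.7581 → up 41.5339 (V=5.2139), down 29.8289 (V=0.0000). Price 3.9190; hedge Δ=0.4454, bond B=-12.8999.
  t=3,j=2: stock 52.5745 → up 57.8320 (V=21.5120), down 41.5339 (V=5.2139). Price 17.3124; hedge Δ=1.0000, bond B=-35.2621.
  t=3,j=3: stock 73.2050 → up 80.5255 (V=44.2055), down 57.8320 (V=21.5120). Price 37.9429; hedge Δ=1.0000, bond B=-35.2621.
  t=2,j=0: stock 34.3255 → up 37.7581 (V=3.9190), down 27.1171 (V=0.0000). Price 2.9457; hedge Δ=0.3683, bond B=-9.6962.
  t=2,j=1: stock 47.7950 → up 52.5745 (V=17.3124), down 37.7581 (V=3.9190). Price 13.8719; hedge Δ=0.9040, bond B=-29.3326.
  t=2,j=2: stock 66.5500 → up 73.2050 (V=37.9429), down 52.5745 (V=17.3124). Price 32.3149; hedge Δ=1.0000, bond B=-34.2351.
  t=1,j=0: stock 43.4500 → up 47.7950 (V=13.8719), down 34.3255 (V=2.9457). Price 11.0725; hedge Δ=0.8112, bond B=-24.1734.
  t=1,j=1: stock 60.5000 → up 66.5500 (V=32.3149), down 47.7950 (V=13.8719). Price 27.3304; hedge Δ=0.9834, bond B=-32.1632.
  t=0,j=0: stock 55.0000 → up 60.5000 (V=27.3304), down 43.4500 (V=11.0725). Price 22.9702; hedge Δ=0.9535, bond B=-29.4748.
The time-0 hedge costs 22.9702, which is the no-arbitrage price.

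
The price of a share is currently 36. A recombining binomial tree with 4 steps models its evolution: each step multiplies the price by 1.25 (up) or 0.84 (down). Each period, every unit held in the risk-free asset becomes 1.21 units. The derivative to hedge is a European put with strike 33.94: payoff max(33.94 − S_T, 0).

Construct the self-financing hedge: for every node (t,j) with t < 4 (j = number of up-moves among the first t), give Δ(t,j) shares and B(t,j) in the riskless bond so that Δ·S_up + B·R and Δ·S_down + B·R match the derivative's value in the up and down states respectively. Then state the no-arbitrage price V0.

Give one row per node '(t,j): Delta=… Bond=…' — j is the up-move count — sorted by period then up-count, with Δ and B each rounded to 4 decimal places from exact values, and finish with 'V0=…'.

Under the risk-neutral measure, an up-move has probability p* = (R−d)/(u−d) = 0.9024 and values discount at R = 1.21.
Terminal payoffs: V(4,0)=16.0166, V(4,1)=7.2683, V(4,2)=0.0000, V(4,3)=0.0000, V(4,4)=0.0000
(3,0): S=21.3373. Δ = (V_up−V_dn)/(S_up−S_dn) = (7.2683−16.0166)/(26.6717−17.9234) = -1.0000. V = [p*·7.2683 + (1−p*)·16.0166]/1.21 = 6.7122. B = V − Δ·S = 28.0496.
(3,1): S=31.7520. Δ = (V_up−V_dn)/(S_up−S_dn) = (0.0000−7.2683)/(39.6900−26.6717) = -0.5583. V = [p*·0.0000 + (1−p*)·7.2683]/1.21 = 0.5860. B = V − Δ·S = 18.3136.
(3,2): S=47.2500. Δ = (V_up−V_dn)/(S_up−S_dn) = (0.0000−0.0000)/(59.0625−39.6900) = 0.0000. V = [p*·0.0000 + (1−p*)·0.0000]/1.21 = 0.0000. B = V − Δ·S = 0.0000.
(3,3): S=70.3125. Δ = (V_up−V_dn)/(S_up−S_dn) = (0.0000−0.0000)/(87.8906−59.0625) = 0.0000. V = [p*·0.0000 + (1−p*)·0.0000]/1.21 = 0.0000. B = V − Δ·S = 0.0000.
(2,0): S=25.4016. Δ = (V_up−V_dn)/(S_up−S_dn) = (0.5860−6.7122)/(31.7520−21.3373) = -0.5882. V = [p*·0.5860 + (1−p*)·6.7122]/1.21 = 0.9783. B = V − Δ·S = 15.9202.
(2,1): S=37.8000. Δ = (V_up−V_dn)/(S_up−S_dn) = (0.0000−0.5860)/(47.2500−31.7520) = -0.0378. V = [p*·0.0000 + (1−p*)·0.5860]/1.21 = 0.0473. B = V − Δ·S = 1.4766.
(2,2): S=56.2500. Δ = (V_up−V_dn)/(S_up−S_dn) = (0.0000−0.0000)/(70.3125−47.2500) = 0.0000. V = [p*·0.0000 + (1−p*)·0.0000]/1.21 = 0.0000. B = V − Δ·S = 0.0000.
(1,0): S=30.2400. Δ = (V_up−V_dn)/(S_up−S_dn) = (0.0473−0.9783)/(37.8000−25.4016) = -0.0751. V = [p*·0.0473 + (1−p*)·0.9783]/1.21 = 0.1141. B = V − Δ·S = 2.3849.
(1,1): S=45.0000. Δ = (V_up−V_dn)/(S_up−S_dn) = (0.0000−0.0473)/(56.2500−37.8000) = -0.0026. V = [p*·0.0000 + (1−p*)·0.0473]/1.21 = 0.0038. B = V − Δ·S = 0.1191.
(0,0): S=36.0000. Δ = (V_up−V_dn)/(S_up−S_dn) = (0.0038−0.1141)/(45.0000−30.2400) = -0.0075. V = [p*·0.0038 + (1−p*)·0.1141]/1.21 = 0.0120. B = V − Δ·S = 0.2811.
Root portfolio cost Δ·36+B reproduces V0=0.0120.

(0,0): Delta=-0.0075 Bond=0.2811
(1,0): Delta=-0.0751 Bond=2.3849
(1,1): Delta=-0.0026 Bond=0.1191
(2,0): Delta=-0.5882 Bond=15.9202
(2,1): Delta=-0.0378 Bond=1.4766
(2,2): Delta=0.0000 Bond=0.0000
(3,0): Delta=-1.0000 Bond=28.0496
(3,1): Delta=-0.5583 Bond=18.3136
(3,2): Delta=0.0000 Bond=0.0000
(3,3): Delta=0.0000 Bond=0.0000
V0=0.0120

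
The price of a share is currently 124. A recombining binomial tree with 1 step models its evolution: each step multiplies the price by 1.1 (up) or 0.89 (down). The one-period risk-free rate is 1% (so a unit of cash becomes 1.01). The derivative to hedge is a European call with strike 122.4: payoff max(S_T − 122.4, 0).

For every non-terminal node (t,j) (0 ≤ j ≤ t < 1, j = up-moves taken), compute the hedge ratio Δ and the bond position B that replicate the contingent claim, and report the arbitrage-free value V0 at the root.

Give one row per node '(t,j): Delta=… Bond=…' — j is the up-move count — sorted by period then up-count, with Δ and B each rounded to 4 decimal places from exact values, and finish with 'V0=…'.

(0,0): Delta=0.5376 Bond=-58.7459
V0=7.9208

The replicating-portfolio and risk-neutral prices coincide; use p* = (1.01−0.89)/(1.1−0.89) = 0.5714 for the latter.
Terminal values V(1,·): V(1,0)=0.0000, V(1,1)=14.0000
(0,0): S=124.0000. Δ = (V_up−V_dn)/(S_up−S_dn) = (14.0000−0.0000)/(136.4000−110.3600) = 0.5376. V = [p*·14.0000 + (1−p*)·0.0000]/1.01 = 7.9208. B = V − Δ·S = -58.7459.
Root portfolio cost Δ·124+B reproduces V0=7.9208.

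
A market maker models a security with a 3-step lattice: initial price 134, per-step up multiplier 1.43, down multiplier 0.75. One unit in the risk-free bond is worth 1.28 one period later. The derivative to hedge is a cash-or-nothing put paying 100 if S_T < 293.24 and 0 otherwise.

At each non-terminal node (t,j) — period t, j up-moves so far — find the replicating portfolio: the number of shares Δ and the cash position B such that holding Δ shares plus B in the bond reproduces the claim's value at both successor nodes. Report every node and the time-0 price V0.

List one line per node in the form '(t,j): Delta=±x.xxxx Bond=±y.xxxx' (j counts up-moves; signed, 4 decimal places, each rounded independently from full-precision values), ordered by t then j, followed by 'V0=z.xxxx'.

No-arbitrage ⇒ martingale measure with p* = (R−d)/(u−d) = 0.7794.
Terminal payoffs: V(3,0)=100.0000, V(3,1)=100.0000, V(3,2)=100.0000, V(3,3)=0.0000
Node (2,0) S=75.3750: V=(p*·100.0000+(1−p*)·100.0000)/1.28=78.1250; Δ=(100.0000−100.0000)/(107.7862−56.5312)=0.0000; B=V−Δ·S=78.1250
Node (2,1) S=143.7150: V=(p*·100.0000+(1−p*)·100.0000)/1.28=78.1250; Δ=(100.0000−100.0000)/(205.5125−107.7862)=0.0000; B=V−Δ·S=78.1250
Node (2,2) S=274.0166: V=(p*·0.0000+(1−p*)·100.0000)/1.28=17.2335; Δ=(0.0000−100.0000)/(391.8437−205.5125)=-0.5367; B=V−Δ·S=164.2923
Node (1,0) S=100.5000: V=(p*·78.1250+(1−p*)·78.1250)/1.28=61.0352; Δ=(78.1250−78.1250)/(143.7150−75.3750)=0.0000; B=V−Δ·S=61.0352
Node (1,1) S=191.6200: V=(p*·17.2335+(1−p*)·78.1250)/1.28=23.9574; Δ=(17.2335−78.1250)/(274.0166−143.7150)=-0.4673; B=V−Δ·S=113.5037
Node (0,0) S=134.0000: V=(p*·23.9574+(1−p*)·61.0352)/1.28=25.1065; Δ=(23.9574−61.0352)/(191.6200−100.5000)=-0.4069; B=V−Δ·S=79.6326
Self-financing check: at every node Δ·S+B equals the discounted successor values.

(0,0): Delta=-0.4069 Bond=79.6326
(1,0): Delta=0.0000 Bond=61.0352
(1,1): Delta=-0.4673 Bond=113.5037
(2,0): Delta=0.0000 Bond=78.1250
(2,1): Delta=0.0000 Bond=78.1250
(2,2): Delta=-0.5367 Bond=164.2923
V0=25.1065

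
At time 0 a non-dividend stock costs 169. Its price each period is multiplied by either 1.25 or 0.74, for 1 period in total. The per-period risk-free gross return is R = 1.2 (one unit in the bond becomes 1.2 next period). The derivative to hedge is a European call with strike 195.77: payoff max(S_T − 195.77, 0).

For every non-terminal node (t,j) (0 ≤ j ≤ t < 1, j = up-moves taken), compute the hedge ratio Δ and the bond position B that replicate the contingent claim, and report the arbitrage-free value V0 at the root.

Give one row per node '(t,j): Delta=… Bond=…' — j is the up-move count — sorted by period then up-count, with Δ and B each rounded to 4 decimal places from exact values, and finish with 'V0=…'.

(0,0): Delta=0.1796 Bond=-18.7176
V0=11.6353

Risk-neutral probability p* = (R−d)/(u−d) = (1.2−0.74)/(1.25−0.74) = 0.9020.
Terminal payoffs: V(1,0)=0.0000, V(1,1)=15.4800
(0,0): S=169.0000. Δ = (V_up−V_dn)/(S_up−S_dn) = (15.4800−0.0000)/(211.2500−125.0600) = 0.1796. V = [p*·15.4800 + (1−p*)·0.0000]/1.2 = 11.6353. B = V − Δ·S = -18.7176.
Each (Δ,B) replicates both successor values, so the strategy is self-financing and V0 is arbitrage-free.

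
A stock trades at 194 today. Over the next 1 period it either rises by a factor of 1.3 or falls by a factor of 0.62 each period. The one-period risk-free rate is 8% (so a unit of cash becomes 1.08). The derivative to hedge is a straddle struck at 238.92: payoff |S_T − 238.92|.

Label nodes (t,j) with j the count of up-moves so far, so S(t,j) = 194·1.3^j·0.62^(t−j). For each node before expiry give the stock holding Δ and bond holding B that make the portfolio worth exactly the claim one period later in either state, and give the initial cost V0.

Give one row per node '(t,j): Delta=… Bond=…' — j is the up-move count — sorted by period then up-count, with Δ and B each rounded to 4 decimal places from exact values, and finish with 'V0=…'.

(0,0): Delta=-0.7987 Bond=198.7996
V0=43.8584

Risk-neutral probability p* = (R−d)/(u−d) = (1.08−0.62)/(1.3−0.62) = 0.6765.
At expiry t=1: V(1,0)=118.6400, V(1,1)=13.2800
(0,0): S=194.0000. Δ = (V_up−V_dn)/(S_up−S_dn) = (13.2800−118.6400)/(252.2000−120.2800) = -0.7987. V = [p*·13.2800 + (1−p*)·118.6400]/1.08 = 43.8584. B = V − Δ·S = 198.7996.
The time-0 hedge costs 43.8584, which is the no-arbitrage price.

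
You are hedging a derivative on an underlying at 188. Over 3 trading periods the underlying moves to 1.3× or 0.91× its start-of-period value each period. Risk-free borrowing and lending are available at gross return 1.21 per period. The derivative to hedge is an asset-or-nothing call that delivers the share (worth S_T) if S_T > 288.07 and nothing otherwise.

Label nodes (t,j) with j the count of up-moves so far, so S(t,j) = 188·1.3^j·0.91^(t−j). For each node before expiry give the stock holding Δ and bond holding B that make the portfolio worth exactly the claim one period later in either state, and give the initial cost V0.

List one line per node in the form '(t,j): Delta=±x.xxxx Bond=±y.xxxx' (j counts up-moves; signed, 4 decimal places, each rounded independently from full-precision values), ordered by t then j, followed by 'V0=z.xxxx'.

(0,0): Delta=1.6392 Bond=-135.1983
(1,0): Delta=2.7548 Bond=-354.4448
(1,1): Delta=1.4050 Bond=-106.3334
(2,0): Delta=0.0000 Bond=0.0000
(2,1): Delta=3.3333 Bond=-557.5417
(2,2): Delta=1.0000 Bond=0.0000
V0=172.9774

Under the risk-neutral measure, an up-move has probability p* = (R−d)/(u−d) = 0.7692 and values discount at R = 1.21.
Terminal payoffs: V(3,0)=0.0000, V(3,1)=0.0000, V(3,2)=289.1252, V(3,3)=413.0360
Node (2,0) S=155.6828: V=(p*·0.0000+(1−p*)·0.0000)/1.21=0.0000; Δ=(0.0000−0.0000)/(202.3876−141.6713)=0.0000; B=V−Δ·S=0.0000
Node (2,1) S=222.4040: V=(p*·289.1252+(1−p*)·0.0000)/1.21=183.8050; Δ=(289.1252−0.0000)/(289.1252−202.3876)=3.3333; B=V−Δ·S=-557.5417
Node (2,2) S=317.7200: V=(p*·413.0360+(1−p*)·289.1252)/1.21=317.7200; Δ=(413.0360−289.1252)/(413.0360−289.1252)=1.0000; B=V−Δ·S=0.0000
Node (1,0) S=171.0800: V=(p*·183.8050+(1−p*)·0.0000)/1.21=116.8499; Δ=(183.8050−0.0000)/(222.4040−155.6828)=2.7548; B=V−Δ·S=-354.4448
Node (1,1) S=244.4000: V=(p*·317.7200+(1−p*)·183.8050)/1.21=237.0385; Δ=(317.7200−183.8050)/(317.7200−222.4040)=1.4050; B=V−Δ·S=-106.3334
Node (0,0) S=188.0000: V=(p*·237.0385+(1−p*)·116.8499)/1.21=172.9774; Δ=(237.0385−116.8499)/(244.4000−171.0800)=1.6392; B=V−Δ·S=-135.1983
Each (Δ,B) replicates both successor values, so the strategy is self-financing and V0 is arbitrage-free.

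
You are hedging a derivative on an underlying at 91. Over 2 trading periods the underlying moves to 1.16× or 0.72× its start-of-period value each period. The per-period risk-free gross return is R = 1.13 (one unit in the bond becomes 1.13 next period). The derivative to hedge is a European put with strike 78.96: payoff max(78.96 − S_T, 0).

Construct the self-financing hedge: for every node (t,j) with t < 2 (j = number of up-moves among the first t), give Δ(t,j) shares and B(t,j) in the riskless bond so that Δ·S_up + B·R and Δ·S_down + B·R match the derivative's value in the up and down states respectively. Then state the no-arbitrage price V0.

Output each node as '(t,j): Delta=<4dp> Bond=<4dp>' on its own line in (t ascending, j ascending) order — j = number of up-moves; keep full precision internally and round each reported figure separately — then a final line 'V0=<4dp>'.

The replicating-portfolio and risk-neutral prices coincide; use p* = (1.13−0.72)/(1.16−0.72) = 0.9318 for the latter.
Terminal values V(2,·): V(2,0)=31.7856, V(2,1)=2.9568, V(2,2)=0.0000
(1,0): S=65.5200. Δ = (V_up−V_dn)/(S_up−S_dn) = (2.9568−31.7856)/(76.0032−47.1744) = -1.0000. V = [p*·2.9568 + (1−p*)·31.7856]/1.13 = 4.3561. B = V − Δ·S = 69.8761.
(1,1): S=105.5600. Δ = (V_up−V_dn)/(S_up−S_dn) = (0.0000−2.9568)/(122.4496−76.0032) = -0.0637. V = [p*·0.0000 + (1−p*)·2.9568]/1.13 = 0.1784. B = V − Δ·S = 6.8984.
(0,0): S=91.0000. Δ = (V_up−V_dn)/(S_up−S_dn) = (0.1784−4.3561)/(105.5600−65.5200) = -0.1043. V = [p*·0.1784 + (1−p*)·4.3561]/1.13 = 0.4100. B = V − Δ·S = 9.9047.
Self-financing check: at every node Δ·S+B equals the discounted successor values.

(0,0): Delta=-0.1043 Bond=9.9047
(1,0): Delta=-1.0000 Bond=69.8761
(1,1): Delta=-0.0637 Bond=6.8984
V0=0.4100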